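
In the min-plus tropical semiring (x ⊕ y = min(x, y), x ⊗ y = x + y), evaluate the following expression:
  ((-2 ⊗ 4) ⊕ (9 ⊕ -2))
((-2 ⊗ 4) ⊕ (9 ⊕ -2)) = -2

Expand innermost to outermost. Recall ⊕ takes the minimum of its arguments and ⊗ takes their sum. Working out the expression ((-2 ⊗ 4) ⊕ (9 ⊕ -2)) gives -2.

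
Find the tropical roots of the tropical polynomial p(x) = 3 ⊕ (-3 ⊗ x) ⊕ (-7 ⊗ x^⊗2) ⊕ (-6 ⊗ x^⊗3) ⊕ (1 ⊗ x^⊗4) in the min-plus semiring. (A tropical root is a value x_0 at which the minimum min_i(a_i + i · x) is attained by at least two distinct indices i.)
Roots: {-7, -1, 4, 6}

Each tropical root is a break point of the lower envelope of the lines y = a_i + i · x (there are 5 lines, with slopes 0, 1, ..., 4). Only the lines that attain the minimum somewhere contribute to roots; other lines are dominated. Here the surviving (envelope) indices are i = 4, i = 3, i = 2, i = 1, i = 0.
Intersections between consecutive envelope lines give the roots: for adjacent envelope indices i < j the intersection is x = (a_i − a_j) / (j − i). Reading off the sorted break points: {-7, -1, 4, 6}.
Verification: at each break x_0, at least two indices attain the minimum of min_i(a_i + i · x_0).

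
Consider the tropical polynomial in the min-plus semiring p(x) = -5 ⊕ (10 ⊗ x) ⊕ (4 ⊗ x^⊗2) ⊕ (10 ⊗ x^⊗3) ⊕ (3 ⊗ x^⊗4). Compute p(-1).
p(-1) = -5

A tropical monomial a ⊗ x^⊗i evaluates to a + i · x. Evaluating each term at x = -1:
  Term 0 contributes -5 + 0 · -1 = -5
  Term 1 contributes 10 + 1 · -1 = 9
  Term 2 contributes 4 + 2 · -1 = 2
  Term 3 contributes 10 + 3 · -1 = 7
  Term 4 contributes 3 + 4 · -1 = -1
p(-1) = ⊕ of these = min[-5, 9, 2, 7, -1] = -5.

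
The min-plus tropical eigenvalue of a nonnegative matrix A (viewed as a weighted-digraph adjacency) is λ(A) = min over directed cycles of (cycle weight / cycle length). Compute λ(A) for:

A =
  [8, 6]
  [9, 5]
λ(A) = 5

Enumerate directed cycles and compute their means (weight / length). Sample:
  cycle 0 → 0: weight = 8, length = 1, mean = 8/1 ≈ 8.000
  cycle 1 → 1: weight = 5, length = 1, mean = 5/1 ≈ 5.000
  cycle 0 → 1 → 0: weight = 15, length = 2, mean = 15/2 ≈ 7.500
  cycle 1 → 0 → 1: weight = 15, length = 2, mean = 15/2 ≈ 7.500
Minimum mean = 5.000, attained e.g. along the cycle 1 → 1 with weight 5 and length 1. So λ(A) = 5/1 = 5.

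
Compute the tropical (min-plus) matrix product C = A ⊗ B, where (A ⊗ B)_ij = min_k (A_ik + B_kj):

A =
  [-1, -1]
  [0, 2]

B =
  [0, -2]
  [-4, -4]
A ⊗ B =
  [-5, -5]
  [-2, -2]

Apply the min-plus product entry-by-entry:
  C[0][0] = min over k of (A[0][0] + B[0][0] = -1 + 0 = -1, A[0][1] + B[1][0] = -1 + -4 = -5) = -5 (attained at k = 1)
  C[0][1] = min over k of (A[0][0] + B[0][1] = -1 + -2 = -3, A[0][1] + B[1][1] = -1 + -4 = -5) = -5 (attained at k = 1)
  C[1][0] = min over k of (A[1][0] + B[0][0] = 0 + 0 = 0, A[1][1] + B[1][0] = 2 + -4 = -2) = -2 (attained at k = 1)
  C[1][1] = min over k of (A[1][0] + B[0][1] = 0 + -2 = -2, A[1][1] + B[1][1] = 2 + -4 = -2) = -2 (attained at k = 0)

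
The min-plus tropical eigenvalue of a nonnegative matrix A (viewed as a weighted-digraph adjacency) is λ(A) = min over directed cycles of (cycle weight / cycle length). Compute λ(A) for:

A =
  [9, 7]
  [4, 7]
λ(A) = 11/2

Enumerate directed cycles and compute their means (weight / length). Sample:
  cycle 0 → 0: weight = 9, length = 1, mean = 9/1 ≈ 9.000
  cycle 1 → 1: weight = 7, length = 1, mean = 7/1 ≈ 7.000
  cycle 0 → 1 → 0: weight = 11, length = 2, mean = 11/2 ≈ 5.500
  cycle 1 → 0 → 1: weight = 11, length = 2, mean = 11/2 ≈ 5.500
Minimum mean = 5.500, attained e.g. along the cycle 0 → 1 → 0 with weight 11 and length 2. So λ(A) = 11/2 = 11/2.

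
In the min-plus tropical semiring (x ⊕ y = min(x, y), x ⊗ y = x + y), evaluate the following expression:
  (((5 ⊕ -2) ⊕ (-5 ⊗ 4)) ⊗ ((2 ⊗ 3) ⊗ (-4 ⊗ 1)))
(((5 ⊕ -2) ⊕ (-5 ⊗ 4)) ⊗ ((2 ⊗ 3) ⊗ (-4 ⊗ 1))) = 0

Expand innermost to outermost. Recall ⊕ takes the minimum of its arguments and ⊗ takes their sum. Working out the expression (((5 ⊕ -2) ⊕ (-5 ⊗ 4)) ⊗ ((2 ⊗ 3) ⊗ (-4 ⊗ 1))) gives 0.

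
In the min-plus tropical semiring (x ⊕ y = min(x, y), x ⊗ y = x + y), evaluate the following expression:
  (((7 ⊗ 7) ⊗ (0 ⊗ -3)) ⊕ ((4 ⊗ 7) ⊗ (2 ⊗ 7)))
(((7 ⊗ 7) ⊗ (0 ⊗ -3)) ⊕ ((4 ⊗ 7) ⊗ (2 ⊗ 7))) = 11

Expand innermost to outermost. Recall ⊕ takes the minimum of its arguments and ⊗ takes their sum. Working out the expression (((7 ⊗ 7) ⊗ (0 ⊗ -3)) ⊕ ((4 ⊗ 7) ⊗ (2 ⊗ 7))) gives 11.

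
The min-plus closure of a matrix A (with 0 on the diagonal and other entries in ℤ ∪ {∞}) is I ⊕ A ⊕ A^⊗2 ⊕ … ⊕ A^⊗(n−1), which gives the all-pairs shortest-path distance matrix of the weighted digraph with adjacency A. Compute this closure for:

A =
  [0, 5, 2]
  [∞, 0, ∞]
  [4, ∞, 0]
Closure =
  [0, 5, 2]
  [∞, 0, ∞]
  [4, 9, 0]

This is the Floyd-Warshall all-pairs shortest-path computation. For each intermediate vertex k = 0, 1, …, 2, update dist[i][j] ← min(dist[i][j], dist[i][k] + dist[k][j]). The final matrix gives, for each (i, j), the minimum total weight of any directed path from i to j (possibly empty when i = j).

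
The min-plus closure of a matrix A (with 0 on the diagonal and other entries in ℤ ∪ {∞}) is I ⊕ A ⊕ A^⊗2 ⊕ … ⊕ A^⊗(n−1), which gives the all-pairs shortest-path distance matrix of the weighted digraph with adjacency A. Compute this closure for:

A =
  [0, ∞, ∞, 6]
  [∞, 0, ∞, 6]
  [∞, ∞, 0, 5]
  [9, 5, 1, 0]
Closure =
  [0, 11, 7, 6]
  [15, 0, 7, 6]
  [14, 10, 0, 5]
  [9, 5, 1, 0]

This is the Floyd-Warshall all-pairs shortest-path computation. For each intermediate vertex k = 0, 1, …, 3, update dist[i][j] ← min(dist[i][j], dist[i][k] + dist[k][j]). The final matrix gives, for each (i, j), the minimum total weight of any directed path from i to j (possibly empty when i = j).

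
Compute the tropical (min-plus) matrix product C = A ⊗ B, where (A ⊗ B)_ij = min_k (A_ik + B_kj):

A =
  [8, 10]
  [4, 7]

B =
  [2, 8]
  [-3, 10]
A ⊗ B =
  [7, 16]
  [4, 12]

Apply the min-plus product entry-by-entry:
  C[0][0] = min over k of (A[0][0] + B[0][0] = 8 + 2 = 10, A[0][1] + B[1][0] = 10 + -3 = 7) = 7 (attained at k = 1)
  C[0][1] = min over k of (A[0][0] + B[0][1] = 8 + 8 = 16, A[0][1] + B[1][1] = 10 + 10 = 20) = 16 (attained at k = 0)
  C[1][0] = min over k of (A[1][0] + B[0][0] = 4 + 2 = 6, A[1][1] + B[1][0] = 7 + -3 = 4) = 4 (attained at k = 1)
  C[1][1] = min over k of (A[1][0] + B[0][1] = 4 + 8 = 12, A[1][1] + B[1][1] = 7 + 10 = 17) = 12 (attained at k = 0)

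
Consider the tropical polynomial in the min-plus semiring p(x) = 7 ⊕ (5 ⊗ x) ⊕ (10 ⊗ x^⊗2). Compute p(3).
p(3) = 7

A tropical monomial a ⊗ x^⊗i evaluates to a + i · x. Evaluating each term at x = 3:
  Term 0 contributes 7 + 0 · 3 = 7
  Term 1 contributes 5 + 1 · 3 = 8
  Term 2 contributes 10 + 2 · 3 = 16
p(3) = ⊕ of these = min[7, 8, 16] = 7.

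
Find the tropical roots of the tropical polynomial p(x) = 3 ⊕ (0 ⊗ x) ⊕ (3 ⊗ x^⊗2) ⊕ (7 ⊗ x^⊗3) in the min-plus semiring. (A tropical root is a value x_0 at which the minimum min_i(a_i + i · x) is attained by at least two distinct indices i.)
Roots: {-4, -3, 3}

Each tropical root is a break point of the lower envelope of the lines y = a_i + i · x (there are 4 lines, with slopes 0, 1, ..., 3). Only the lines that attain the minimum somewhere contribute to roots; other lines are dominated. Here the surviving (envelope) indices are i = 3, i = 2, i = 1, i = 0.
Intersections between consecutive envelope lines give the roots: for adjacent envelope indices i < j the intersection is x = (a_i − a_j) / (j − i). Reading off the sorted break points: {-4, -3, 3}.
Verification: at each break x_0, at least two indices attain the minimum of min_i(a_i + i · x_0).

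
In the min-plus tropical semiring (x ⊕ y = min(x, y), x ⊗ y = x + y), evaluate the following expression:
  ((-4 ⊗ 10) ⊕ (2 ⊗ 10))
((-4 ⊗ 10) ⊕ (2 ⊗ 10)) = 6

Expand innermost to outermost. Recall ⊕ takes the minimum of its arguments and ⊗ takes their sum. Working out the expression ((-4 ⊗ 10) ⊕ (2 ⊗ 10)) gives 6.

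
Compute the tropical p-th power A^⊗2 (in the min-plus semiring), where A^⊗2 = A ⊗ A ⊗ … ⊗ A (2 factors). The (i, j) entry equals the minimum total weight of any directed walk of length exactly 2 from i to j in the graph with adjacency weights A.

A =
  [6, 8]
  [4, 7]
A^⊗2 =
  [12, 14]
  [10, 12]

Each entry (A^⊗2)_ij equals the minimum over all length-2 walks i = v_0 → v_1 → … → v_2 = j of Σ_t A[v_t][v_{t+1}]. For example, for (i, j) = (0, 1) we minimise over 2 possible intermediate vertex sequences; the minimum is 14, attained along the walk 0 → 0 → 1.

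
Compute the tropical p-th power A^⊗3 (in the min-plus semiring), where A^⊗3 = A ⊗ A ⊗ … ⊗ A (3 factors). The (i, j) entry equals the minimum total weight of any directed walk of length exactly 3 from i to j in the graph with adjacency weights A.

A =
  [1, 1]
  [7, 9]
A^⊗3 =
  [3, 3]
  [9, 9]

Each entry (A^⊗3)_ij equals the minimum over all length-3 walks i = v_0 → v_1 → … → v_3 = j of Σ_t A[v_t][v_{t+1}]. For example, for (i, j) = (0, 1) we minimise over 4 possible intermediate vertex sequences; the minimum is 3, attained along the walk 0 → 0 → 0 → 1.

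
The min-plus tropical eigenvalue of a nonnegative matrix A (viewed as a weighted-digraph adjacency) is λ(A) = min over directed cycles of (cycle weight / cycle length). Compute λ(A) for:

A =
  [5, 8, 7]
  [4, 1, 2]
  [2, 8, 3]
λ(A) = 1

Enumerate directed cycles and compute their means (weight / length). Sample:
  cycle 0 → 0: weight = 5, length = 1, mean = 5/1 ≈ 5.000
  cycle 1 → 1: weight = 1, length = 1, mean = 1/1 ≈ 1.000
  cycle 2 → 2: weight = 3, length = 1, mean = 3/1 ≈ 3.000
  cycle 0 → 1 → 0: weight = 12, length = 2, mean = 12/2 ≈ 6.000
  cycle 0 → 2 → 0: weight = 9, length = 2, mean = 9/2 ≈ 4.500
  cycle 1 → 0 → 1: weight = 12, length = 2, mean = 12/2 ≈ 6.000
Minimum mean = 1.000, attained e.g. along the cycle 1 → 1 with weight 1 and length 1. So λ(A) = 1/1 = 1.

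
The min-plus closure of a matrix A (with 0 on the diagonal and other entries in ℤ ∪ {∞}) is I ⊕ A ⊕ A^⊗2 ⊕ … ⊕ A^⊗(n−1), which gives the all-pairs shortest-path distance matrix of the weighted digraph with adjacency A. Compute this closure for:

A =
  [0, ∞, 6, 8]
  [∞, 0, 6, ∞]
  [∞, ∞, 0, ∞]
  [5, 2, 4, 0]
Closure =
  [0, 10, 6, 8]
  [∞, 0, 6, ∞]
  [∞, ∞, 0, ∞]
  [5, 2, 4, 0]

This is the Floyd-Warshall all-pairs shortest-path computation. For each intermediate vertex k = 0, 1, …, 3, update dist[i][j] ← min(dist[i][j], dist[i][k] + dist[k][j]). The final matrix gives, for each (i, j), the minimum total weight of any directed path from i to j (possibly empty when i = j).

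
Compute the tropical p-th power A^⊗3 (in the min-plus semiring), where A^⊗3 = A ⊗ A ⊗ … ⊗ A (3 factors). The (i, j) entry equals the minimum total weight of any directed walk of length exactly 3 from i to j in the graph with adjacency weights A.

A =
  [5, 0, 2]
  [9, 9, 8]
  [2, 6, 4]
A^⊗3 =
  [8, 4, 6]
  [13, 10, 12]
  [6, 6, 8]

Each entry (A^⊗3)_ij equals the minimum over all length-3 walks i = v_0 → v_1 → … → v_3 = j of Σ_t A[v_t][v_{t+1}]. For example, for (i, j) = (0, 2) we minimise over 9 possible intermediate vertex sequences; the minimum is 6, attained along the walk 0 → 2 → 0 → 2.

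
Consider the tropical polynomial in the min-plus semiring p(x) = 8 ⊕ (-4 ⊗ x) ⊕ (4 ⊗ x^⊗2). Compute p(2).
p(2) = -2

A tropical monomial a ⊗ x^⊗i evaluates to a + i · x. Evaluating each term at x = 2:
  Term 0 contributes 8 + 0 · 2 = 8
  Term 1 contributes -4 + 1 · 2 = -2
  Term 2 contributes 4 + 2 · 2 = 8
p(2) = ⊕ of these = min[8, -2, 8] = -2.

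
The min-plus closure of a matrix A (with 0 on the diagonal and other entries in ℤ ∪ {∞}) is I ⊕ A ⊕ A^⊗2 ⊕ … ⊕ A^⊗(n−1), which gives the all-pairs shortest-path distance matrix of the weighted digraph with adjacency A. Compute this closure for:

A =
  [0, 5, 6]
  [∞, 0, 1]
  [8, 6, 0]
Closure =
  [0, 5, 6]
  [9, 0, 1]
  [8, 6, 0]

This is the Floyd-Warshall all-pairs shortest-path computation. For each intermediate vertex k = 0, 1, …, 2, update dist[i][j] ← min(dist[i][j], dist[i][k] + dist[k][j]). The final matrix gives, for each (i, j), the minimum total weight of any directed path from i to j (possibly empty when i = j).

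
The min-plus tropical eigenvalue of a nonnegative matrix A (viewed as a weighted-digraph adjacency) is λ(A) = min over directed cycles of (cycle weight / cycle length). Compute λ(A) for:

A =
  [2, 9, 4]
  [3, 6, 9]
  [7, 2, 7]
λ(A) = 2

Enumerate directed cycles and compute their means (weight / length). Sample:
  cycle 0 → 0: weight = 2, length = 1, mean = 2/1 ≈ 2.000
  cycle 1 → 1: weight = 6, length = 1, mean = 6/1 ≈ 6.000
  cycle 2 → 2: weight = 7, length = 1, mean = 7/1 ≈ 7.000
  cycle 0 → 1 → 0: weight = 12, length = 2, mean = 12/2 ≈ 6.000
  cycle 0 → 2 → 0: weight = 11, length = 2, mean = 11/2 ≈ 5.500
  cycle 1 → 0 → 1: weight = 12, length = 2, mean = 12/2 ≈ 6.000
Minimum mean = 2.000, attained e.g. along the cycle 0 → 0 with weight 2 and length 1. So λ(A) = 2/1 = 2.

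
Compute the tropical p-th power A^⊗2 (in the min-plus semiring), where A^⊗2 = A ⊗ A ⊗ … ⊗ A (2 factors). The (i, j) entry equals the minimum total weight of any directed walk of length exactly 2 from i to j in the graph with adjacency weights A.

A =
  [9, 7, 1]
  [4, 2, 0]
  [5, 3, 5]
A^⊗2 =
  [6, 4, 6]
  [5, 3, 2]
  [7, 5, 3]

Each entry (A^⊗2)_ij equals the minimum over all length-2 walks i = v_0 → v_1 → … → v_2 = j of Σ_t A[v_t][v_{t+1}]. For example, for (i, j) = (0, 2) we minimise over 3 possible intermediate vertex sequences; the minimum is 6, attained along the walk 0 → 2 → 2.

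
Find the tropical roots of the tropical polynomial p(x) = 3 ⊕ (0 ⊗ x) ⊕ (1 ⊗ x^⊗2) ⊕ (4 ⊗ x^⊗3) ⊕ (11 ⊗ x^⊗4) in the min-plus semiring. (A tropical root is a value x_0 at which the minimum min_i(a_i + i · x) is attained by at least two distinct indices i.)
Roots: {-7, -3, -1, 3}

Each tropical root is a break point of the lower envelope of the lines y = a_i + i · x (there are 5 lines, with slopes 0, 1, ..., 4). Only the lines that attain the minimum somewhere contribute to roots; other lines are dominated. Here the surviving (envelope) indices are i = 4, i = 3, i = 2, i = 1, i = 0.
Intersections between consecutive envelope lines give the roots: for adjacent envelope indices i < j the intersection is x = (a_i − a_j) / (j − i). Reading off the sorted break points: {-7, -3, -1, 3}.
Verification: at each break x_0, at least two indices attain the minimum of min_i(a_i + i · x_0).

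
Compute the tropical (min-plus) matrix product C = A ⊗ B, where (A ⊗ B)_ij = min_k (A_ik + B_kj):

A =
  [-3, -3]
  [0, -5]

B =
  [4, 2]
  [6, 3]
A ⊗ B =
  [1, -1]
  [1, -2]

Apply the min-plus product entry-by-entry:
  C[0][0] = min over k of (A[0][0] + B[0][0] = -3 + 4 = 1, A[0][1] + B[1][0] = -3 + 6 = 3) = 1 (attained at k = 0)
  C[0][1] = min over k of (A[0][0] + B[0][1] = -3 + 2 = -1, A[0][1] + B[1][1] = -3 + 3 = 0) = -1 (attained at k = 0)
  C[1][0] = min over k of (A[1][0] + B[0][0] = 0 + 4 = 4, A[1][1] + B[1][0] = -5 + 6 = 1) = 1 (attained at k = 1)
  C[1][1] = min over k of (A[1][0] + B[0][1] = 0 + 2 = 2, A[1][1] + B[1][1] = -5 + 3 = -2) = -2 (attained at k = 1)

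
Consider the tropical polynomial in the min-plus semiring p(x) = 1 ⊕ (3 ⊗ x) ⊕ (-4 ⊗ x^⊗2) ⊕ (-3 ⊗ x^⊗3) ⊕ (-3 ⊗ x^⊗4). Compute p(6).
p(6) = 1

A tropical monomial a ⊗ x^⊗i evaluates to a + i · x. Evaluating each term at x = 6:
  Term 0 contributes 1 + 0 · 6 = 1
  Term 1 contributes 3 + 1 · 6 = 9
  Term 2 contributes -4 + 2 · 6 = 8
  Term 3 contributes -3 + 3 · 6 = 15
  Term 4 contributes -3 + 4 · 6 = 21
p(6) = ⊕ of these = min[1, 9, 8, 15, 21] = 1.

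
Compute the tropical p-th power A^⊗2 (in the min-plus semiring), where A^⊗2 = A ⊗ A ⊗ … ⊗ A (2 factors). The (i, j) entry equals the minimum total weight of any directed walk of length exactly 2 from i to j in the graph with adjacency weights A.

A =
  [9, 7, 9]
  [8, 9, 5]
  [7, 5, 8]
A^⊗2 =
  [15, 14, 12]
  [12, 10, 13]
  [13, 13, 10]

Each entry (A^⊗2)_ij equals the minimum over all length-2 walks i = v_0 → v_1 → … → v_2 = j of Σ_t A[v_t][v_{t+1}]. For example, for (i, j) = (0, 2) we minimise over 3 possible intermediate vertex sequences; the minimum is 12, attained along the walk 0 → 1 → 2.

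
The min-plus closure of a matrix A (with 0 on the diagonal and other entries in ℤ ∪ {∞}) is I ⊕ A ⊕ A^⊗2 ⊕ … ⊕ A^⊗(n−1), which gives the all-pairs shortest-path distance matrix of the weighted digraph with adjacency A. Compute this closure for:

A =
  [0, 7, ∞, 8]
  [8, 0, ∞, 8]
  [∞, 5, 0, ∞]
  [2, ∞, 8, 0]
Closure =
  [0, 7, 16, 8]
  [8, 0, 16, 8]
  [13, 5, 0, 13]
  [2, 9, 8, 0]

This is the Floyd-Warshall all-pairs shortest-path computation. For each intermediate vertex k = 0, 1, …, 3, update dist[i][j] ← min(dist[i][j], dist[i][k] + dist[k][j]). The final matrix gives, for each (i, j), the minimum total weight of any directed path from i to j (possibly empty when i = j).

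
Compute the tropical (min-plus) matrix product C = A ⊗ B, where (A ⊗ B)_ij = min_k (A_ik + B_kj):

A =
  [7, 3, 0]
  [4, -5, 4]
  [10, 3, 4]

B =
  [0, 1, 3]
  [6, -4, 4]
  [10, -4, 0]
A ⊗ B =
  [7, -4, 0]
  [1, -9, -1]
  [9, -1, 4]

Apply the min-plus product entry-by-entry:
  C[0][0] = min over k of (A[0][0] + B[0][0] = 7 + 0 = 7, A[0][1] + B[1][0] = 3 + 6 = 9, A[0][2] + B[2][0] = 0 + 10 = 10) = 7 (attained at k = 0)
  C[0][1] = min over k of (A[0][0] + B[0][1] = 7 + 1 = 8, A[0][1] + B[1][1] = 3 + -4 = -1, A[0][2] + B[2][1] = 0 + -4 = -4) = -4 (attained at k = 2)
  C[0][2] = min over k of (A[0][0] + B[0][2] = 7 + 3 = 10, A[0][1] + B[1][2] = 3 + 4 = 7, A[0][2] + B[2][2] = 0 + 0 = 0) = 0 (attained at k = 2)
  C[1][0] = min over k of (A[1][0] + B[0][0] = 4 + 0 = 4, A[1][1] + B[1][0] = -5 + 6 = 1, A[1][2] + B[2][0] = 4 + 10 = 14) = 1 (attained at k = 1)
  C[1][1] = min over k of (A[1][0] + B[0][1] = 4 + 1 = 5, A[1][1] + B[1][1] = -5 + -4 = -9, A[1][2] + B[2][1] = 4 + -4 = 0) = -9 (attained at k = 1)
  C[1][2] = min over k of (A[1][0] + B[0][2] = 4 + 3 = 7, A[1][1] + B[1][2] = -5 + 4 = -1, A[1][2] + B[2][2] = 4 + 0 = 4) = -1 (attained at k = 1)
  C[2][0] = min over k of (A[2][0] + B[0][0] = 10 + 0 = 10, A[2][1] + B[1][0] = 3 + 6 = 9, A[2][2] + B[2][0] = 4 + 10 = 14) = 9 (attained at k = 1)
  C[2][1] = min over k of (A[2][0] + B[0][1] = 10 + 1 = 11, A[2][1] + B[1][1] = 3 + -4 = -1, A[2][2] + B[2][1] = 4 + -4 = 0) = -1 (attained at k = 1)
  C[2][2] = min over k of (A[2][0] + B[0][2] = 10 + 3 = 13, A[2][1] + B[1][2] = 3 + 4 = 7, A[2][2] + B[2][2] = 4 + 0 = 4) = 4 (attained at k = 2)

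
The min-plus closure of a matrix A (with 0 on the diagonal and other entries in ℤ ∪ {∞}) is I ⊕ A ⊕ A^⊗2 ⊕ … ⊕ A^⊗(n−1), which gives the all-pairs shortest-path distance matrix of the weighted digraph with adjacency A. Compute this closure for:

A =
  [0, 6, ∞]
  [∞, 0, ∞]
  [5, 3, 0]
Closure =
  [0, 6, ∞]
  [∞, 0, ∞]
  [5, 3, 0]

This is the Floyd-Warshall all-pairs shortest-path computation. For each intermediate vertex k = 0, 1, …, 2, update dist[i][j] ← min(dist[i][j], dist[i][k] + dist[k][j]). The final matrix gives, for each (i, j), the minimum total weight of any directed path from i to j (possibly empty when i = j).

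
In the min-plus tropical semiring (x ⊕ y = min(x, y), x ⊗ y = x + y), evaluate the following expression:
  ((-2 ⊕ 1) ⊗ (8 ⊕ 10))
((-2 ⊕ 1) ⊗ (8 ⊕ 10)) = 6

Expand innermost to outermost. Recall ⊕ takes the minimum of its arguments and ⊗ takes their sum. Working out the expression ((-2 ⊕ 1) ⊗ (8 ⊕ 10)) gives 6.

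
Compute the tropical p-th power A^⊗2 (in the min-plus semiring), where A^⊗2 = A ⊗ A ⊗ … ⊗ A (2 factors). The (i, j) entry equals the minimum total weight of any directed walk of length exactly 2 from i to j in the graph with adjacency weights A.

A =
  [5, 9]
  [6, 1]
A^⊗2 =
  [10, 10]
  [7, 2]

Each entry (A^⊗2)_ij equals the minimum over all length-2 walks i = v_0 → v_1 → … → v_2 = j of Σ_t A[v_t][v_{t+1}]. For example, for (i, j) = (0, 1) we minimise over 2 possible intermediate vertex sequences; the minimum is 10, attained along the walk 0 → 1 → 1.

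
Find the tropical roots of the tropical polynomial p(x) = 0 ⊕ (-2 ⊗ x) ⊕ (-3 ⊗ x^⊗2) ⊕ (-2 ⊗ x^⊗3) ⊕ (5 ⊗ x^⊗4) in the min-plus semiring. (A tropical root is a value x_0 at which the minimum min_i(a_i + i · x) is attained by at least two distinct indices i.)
Roots: {-7, -1, 1, 2}

Each tropical root is a break point of the lower envelope of the lines y = a_i + i · x (there are 5 lines, with slopes 0, 1, ..., 4). Only the lines that attain the minimum somewhere contribute to roots; other lines are dominated. Here the surviving (envelope) indices are i = 4, i = 3, i = 2, i = 1, i = 0.
Intersections between consecutive envelope lines give the roots: for adjacent envelope indices i < j the intersection is x = (a_i − a_j) / (j − i). Reading off the sorted break points: {-7, -1, 1, 2}.
Verification: at each break x_0, at least two indices attain the minimum of min_i(a_i + i · x_0).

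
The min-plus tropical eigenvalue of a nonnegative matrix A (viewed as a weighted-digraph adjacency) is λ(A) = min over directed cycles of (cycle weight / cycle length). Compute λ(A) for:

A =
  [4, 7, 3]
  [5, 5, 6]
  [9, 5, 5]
λ(A) = 4

Enumerate directed cycles and compute their means (weight / length). Sample:
  cycle 0 → 0: weight = 4, length = 1, mean = 4/1 ≈ 4.000
  cycle 1 → 1: weight = 5, length = 1, mean = 5/1 ≈ 5.000
  cycle 2 → 2: weight = 5, length = 1, mean = 5/1 ≈ 5.000
  cycle 0 → 1 → 0: weight = 12, length = 2, mean = 12/2 ≈ 6.000
  cycle 0 → 2 → 0: weight = 12, length = 2, mean = 12/2 ≈ 6.000
  cycle 1 → 0 → 1: weight = 12, length = 2, mean = 12/2 ≈ 6.000
Minimum mean = 4.000, attained e.g. along the cycle 0 → 0 with weight 4 and length 1. So λ(A) = 4/1 = 4.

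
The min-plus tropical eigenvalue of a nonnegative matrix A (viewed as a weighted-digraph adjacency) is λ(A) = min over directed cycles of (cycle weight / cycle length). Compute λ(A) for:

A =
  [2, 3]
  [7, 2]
λ(A) = 2

Enumerate directed cycles and compute their means (weight / length). Sample:
  cycle 0 → 0: weight = 2, length = 1, mean = 2/1 ≈ 2.000
  cycle 1 → 1: weight = 2, length = 1, mean = 2/1 ≈ 2.000
  cycle 0 → 1 → 0: weight = 10, length = 2, mean = 10/2 ≈ 5.000
  cycle 1 → 0 → 1: weight = 10, length = 2, mean = 10/2 ≈ 5.000
Minimum mean = 2.000, attained e.g. along the cycle 0 → 0 with weight 2 and length 1. So λ(A) = 2/1 = 2.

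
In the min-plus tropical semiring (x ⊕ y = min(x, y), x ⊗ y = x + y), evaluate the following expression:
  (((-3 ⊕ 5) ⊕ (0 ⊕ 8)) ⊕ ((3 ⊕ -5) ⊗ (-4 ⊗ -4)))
(((-3 ⊕ 5) ⊕ (0 ⊕ 8)) ⊕ ((3 ⊕ -5) ⊗ (-4 ⊗ -4))) = -13

Expand innermost to outermost. Recall ⊕ takes the minimum of its arguments and ⊗ takes their sum. Working out the expression (((-3 ⊕ 5) ⊕ (0 ⊕ 8)) ⊕ ((3 ⊕ -5) ⊗ (-4 ⊗ -4))) gives -13.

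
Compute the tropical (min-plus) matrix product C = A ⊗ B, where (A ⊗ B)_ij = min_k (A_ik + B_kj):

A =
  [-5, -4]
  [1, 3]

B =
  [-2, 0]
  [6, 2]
A ⊗ B =
  [-7, -5]
  [-1, 1]

Apply the min-plus product entry-by-entry:
  C[0][0] = min over k of (A[0][0] + B[0][0] = -5 + -2 = -7, A[0][1] + B[1][0] = -4 + 6 = 2) = -7 (attained at k = 0)
  C[0][1] = min over k of (A[0][0] + B[0][1] = -5 + 0 = -5, A[0][1] + B[1][1] = -4 + 2 = -2) = -5 (attained at k = 0)
  C[1][0] = min over k of (A[1][0] + B[0][0] = 1 + -2 = -1, A[1][1] + B[1][0] = 3 + 6 = 9) = -1 (attained at k = 0)
  C[1][1] = min over k of (A[1][0] + B[0][1] = 1 + 0 = 1, A[1][1] + B[1][1] = 3 + 2 = 5) = 1 (attained at k = 0)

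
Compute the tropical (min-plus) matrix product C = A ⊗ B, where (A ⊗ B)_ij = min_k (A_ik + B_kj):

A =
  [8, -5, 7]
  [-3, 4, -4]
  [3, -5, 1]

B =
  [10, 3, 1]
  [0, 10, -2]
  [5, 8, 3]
A ⊗ B =
  [-5, 5, -7]
  [1, 0, -2]
  [-5, 5, -7]

Apply the min-plus product entry-by-entry:
  C[0][0] = min over k of (A[0][0] + B[0][0] = 8 + 10 = 18, A[0][1] + B[1][0] = -5 + 0 = -5, A[0][2] + B[2][0] = 7 + 5 = 12) = -5 (attained at k = 1)
  C[0][1] = min over k of (A[0][0] + B[0][1] = 8 + 3 = 11, A[0][1] + B[1][1] = -5 + 10 = 5, A[0][2] + B[2][1] = 7 + 8 = 15) = 5 (attained at k = 1)
  C[0][2] = min over k of (A[0][0] + B[0][2] = 8 + 1 = 9, A[0][1] + B[1][2] = -5 + -2 = -7, A[0][2] + B[2][2] = 7 + 3 = 10) = -7 (attained at k = 1)
  C[1][0] = min over k of (A[1][0] + B[0][0] = -3 + 10 = 7, A[1][1] + B[1][0] = 4 + 0 = 4, A[1][2] + B[2][0] = -4 + 5 = 1) = 1 (attained at k = 2)
  C[1][1] = min over k of (A[1][0] + B[0][1] = -3 + 3 = 0, A[1][1] + B[1][1] = 4 + 10 = 14, A[1][2] + B[2][1] = -4 + 8 = 4) = 0 (attained at k = 0)
  C[1][2] = min over k of (A[1][0] + B[0][2] = -3 + 1 = -2, A[1][1] + B[1][2] = 4 + -2 = 2, A[1][2] + B[2][2] = -4 + 3 = -1) = -2 (attained at k = 0)
  C[2][0] = min over k of (A[2][0] + B[0][0] = 3 + 10 = 13, A[2][1] + B[1][0] = -5 + 0 = -5, A[2][2] + B[2][0] = 1 + 5 = 6) = -5 (attained at k = 1)
  C[2][1] = min over k of (A[2][0] + B[0][1] = 3 + 3 = 6, A[2][1] + B[1][1] = -5 + 10 = 5, A[2][2] + B[2][1] = 1 + 8 = 9) = 5 (attained at k = 1)
  C[2][2] = min over k of (A[2][0] + B[0][2] = 3 + 1 = 4, A[2][1] + B[1][2] = -5 + -2 = -7, A[2][2] + B[2][2] = 1 + 3 = 4) = -7 (attained at k = 1)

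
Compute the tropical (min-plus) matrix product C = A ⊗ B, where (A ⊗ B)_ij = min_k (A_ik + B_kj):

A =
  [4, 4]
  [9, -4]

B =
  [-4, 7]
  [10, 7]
A ⊗ B =
  [0, 11]
  [5, 3]

Apply the min-plus product entry-by-entry:
  C[0][0] = min over k of (A[0][0] + B[0][0] = 4 + -4 = 0, A[0][1] + B[1][0] = 4 + 10 = 14) = 0 (attained at k = 0)
  C[0][1] = min over k of (A[0][0] + B[0][1] = 4 + 7 = 11, A[0][1] + B[1][1] = 4 + 7 = 11) = 11 (attained at k = 0)
  C[1][0] = min over k of (A[1][0] + B[0][0] = 9 + -4 = 5, A[1][1] + B[1][0] = -4 + 10 = 6) = 5 (attained at k = 0)
  C[1][1] = min over k of (A[1][0] + B[0][1] = 9 + 7 = 16, A[1][1] + B[1][1] = -4 + 7 = 3) = 3 (attained at k = 1)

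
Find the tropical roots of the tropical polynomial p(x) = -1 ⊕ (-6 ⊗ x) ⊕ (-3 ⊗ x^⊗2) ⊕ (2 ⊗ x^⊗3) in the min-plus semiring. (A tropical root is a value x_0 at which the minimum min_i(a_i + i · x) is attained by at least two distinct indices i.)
Roots: {-5, -3, 5}

Each tropical root is a break point of the lower envelope of the lines y = a_i + i · x (there are 4 lines, with slopes 0, 1, ..., 3). Only the lines that attain the minimum somewhere contribute to roots; other lines are dominated. Here the surviving (envelope) indices are i = 3, i = 2, i = 1, i = 0.
Intersections between consecutive envelope lines give the roots: for adjacent envelope indices i < j the intersection is x = (a_i − a_j) / (j − i). Reading off the sorted break points: {-5, -3, 5}.
Verification: at each break x_0, at least two indices attain the minimum of min_i(a_i + i · x_0).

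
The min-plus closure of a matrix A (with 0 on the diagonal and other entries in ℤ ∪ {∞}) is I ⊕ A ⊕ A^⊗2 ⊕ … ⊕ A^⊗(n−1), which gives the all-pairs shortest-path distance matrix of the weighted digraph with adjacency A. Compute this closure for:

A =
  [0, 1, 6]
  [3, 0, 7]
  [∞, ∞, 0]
Closure =
  [0, 1, 6]
  [3, 0, 7]
  [∞, ∞, 0]

This is the Floyd-Warshall all-pairs shortest-path computation. For each intermediate vertex k = 0, 1, …, 2, update dist[i][j] ← min(dist[i][j], dist[i][k] + dist[k][j]). The final matrix gives, for each (i, j), the minimum total weight of any directed path from i to j (possibly empty when i = j).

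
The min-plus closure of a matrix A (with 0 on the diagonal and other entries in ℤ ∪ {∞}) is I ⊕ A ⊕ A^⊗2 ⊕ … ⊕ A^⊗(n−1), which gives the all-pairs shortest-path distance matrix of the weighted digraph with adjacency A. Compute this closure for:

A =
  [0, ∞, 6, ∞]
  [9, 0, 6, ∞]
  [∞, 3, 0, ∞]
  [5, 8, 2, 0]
Closure =
  [0, 9, 6, ∞]
  [9, 0, 6, ∞]
  [12, 3, 0, ∞]
  [5, 5, 2, 0]

This is the Floyd-Warshall all-pairs shortest-path computation. For each intermediate vertex k = 0, 1, …, 3, update dist[i][j] ← min(dist[i][j], dist[i][k] + dist[k][j]). The final matrix gives, for each (i, j), the minimum total weight of any directed path from i to j (possibly empty when i = j).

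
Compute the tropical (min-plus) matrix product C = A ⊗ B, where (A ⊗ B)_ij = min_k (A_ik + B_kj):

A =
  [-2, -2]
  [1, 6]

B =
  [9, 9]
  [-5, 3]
A ⊗ B =
  [-7, 1]
  [1, 9]

Apply the min-plus product entry-by-entry:
  C[0][0] = min over k of (A[0][0] + B[0][0] = -2 + 9 = 7, A[0][1] + B[1][0] = -2 + -5 = -7) = -7 (attained at k = 1)
  C[0][1] = min over k of (A[0][0] + B[0][1] = -2 + 9 = 7, A[0][1] + B[1][1] = -2 + 3 = 1) = 1 (attained at k = 1)
  C[1][0] = min over k of (A[1][0] + B[0][0] = 1 + 9 = 10, A[1][1] + B[1][0] = 6 + -5 = 1) = 1 (attained at k = 1)
  C[1][1] = min over k of (A[1][0] + B[0][1] = 1 + 9 = 10, A[1][1] + B[1][1] = 6 + 3 = 9) = 9 (attained at k = 1)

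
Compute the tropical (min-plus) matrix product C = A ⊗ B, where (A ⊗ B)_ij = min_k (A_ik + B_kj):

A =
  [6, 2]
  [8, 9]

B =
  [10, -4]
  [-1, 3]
A ⊗ B =
  [1, 2]
  [8, 4]

Apply the min-plus product entry-by-entry:
  C[0][0] = min over k of (A[0][0] + B[0][0] = 6 + 10 = 16, A[0][1] + B[1][0] = 2 + -1 = 1) = 1 (attained at k = 1)
  C[0][1] = min over k of (A[0][0] + B[0][1] = 6 + -4 = 2, A[0][1] + B[1][1] = 2 + 3 = 5) = 2 (attained at k = 0)
  C[1][0] = min over k of (A[1][0] + B[0][0] = 8 + 10 = 18, A[1][1] + B[1][0] = 9 + -1 = 8) = 8 (attained at k = 1)
  C[1][1] = min over k of (A[1][0] + B[0][1] = 8 + -4 = 4, A[1][1] + B[1][1] = 9 + 3 = 12) = 4 (attained at k = 0)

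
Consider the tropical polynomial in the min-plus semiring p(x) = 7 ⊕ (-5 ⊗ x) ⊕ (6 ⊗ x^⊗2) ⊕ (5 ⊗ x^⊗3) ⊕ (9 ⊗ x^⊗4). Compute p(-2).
p(-2) = -7

A tropical monomial a ⊗ x^⊗i evaluates to a + i · x. Evaluating each term at x = -2:
  Term 0 contributes 7 + 0 · -2 = 7
  Term 1 contributes -5 + 1 · -2 = -7
  Term 2 contributes 6 + 2 · -2 = 2
  Term 3 contributes 5 + 3 · -2 = -1
  Term 4 contributes 9 + 4 · -2 = 1
p(-2) = ⊕ of these = min[7, -7, 2, -1, 1] = -7.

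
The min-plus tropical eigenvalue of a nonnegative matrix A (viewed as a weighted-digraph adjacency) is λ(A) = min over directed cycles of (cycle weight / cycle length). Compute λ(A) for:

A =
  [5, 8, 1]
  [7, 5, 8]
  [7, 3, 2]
λ(A) = 2

Enumerate directed cycles and compute their means (weight / length). Sample:
  cycle 0 → 0: weight = 5, length = 1, mean = 5/1 ≈ 5.000
  cycle 1 → 1: weight = 5, length = 1, mean = 5/1 ≈ 5.000
  cycle 2 → 2: weight = 2, length = 1, mean = 2/1 ≈ 2.000
  cycle 0 → 1 → 0: weight = 15, length = 2, mean = 15/2 ≈ 7.500
  cycle 0 → 2 → 0: weight = 8, length = 2, mean = 8/2 ≈ 4.000
  cycle 1 → 0 → 1: weight = 15, length = 2, mean = 15/2 ≈ 7.500
Minimum mean = 2.000, attained e.g. along the cycle 2 → 2 with weight 2 and length 1. So λ(A) = 2/1 = 2.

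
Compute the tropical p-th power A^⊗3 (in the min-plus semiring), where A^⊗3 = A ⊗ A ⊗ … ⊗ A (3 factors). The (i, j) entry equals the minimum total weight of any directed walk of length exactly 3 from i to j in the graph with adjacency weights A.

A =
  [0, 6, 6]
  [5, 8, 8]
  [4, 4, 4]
A^⊗3 =
  [0, 6, 6]
  [5, 11, 11]
  [4, 10, 10]

Each entry (A^⊗3)_ij equals the minimum over all length-3 walks i = v_0 → v_1 → … → v_3 = j of Σ_t A[v_t][v_{t+1}]. For example, for (i, j) = (0, 2) we minimise over 9 possible intermediate vertex sequences; the minimum is 6, attained along the walk 0 → 0 → 0 → 2.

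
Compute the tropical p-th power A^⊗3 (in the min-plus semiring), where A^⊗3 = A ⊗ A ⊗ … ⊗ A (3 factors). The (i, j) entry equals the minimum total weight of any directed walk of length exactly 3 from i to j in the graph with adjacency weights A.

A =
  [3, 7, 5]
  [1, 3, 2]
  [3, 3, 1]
A^⊗3 =
  [9, 9, 7]
  [6, 6, 4]
  [5, 5, 3]

Each entry (A^⊗3)_ij equals the minimum over all length-3 walks i = v_0 → v_1 → … → v_3 = j of Σ_t A[v_t][v_{t+1}]. For example, for (i, j) = (0, 2) we minimise over 9 possible intermediate vertex sequences; the minimum is 7, attained along the walk 0 → 2 → 2 → 2.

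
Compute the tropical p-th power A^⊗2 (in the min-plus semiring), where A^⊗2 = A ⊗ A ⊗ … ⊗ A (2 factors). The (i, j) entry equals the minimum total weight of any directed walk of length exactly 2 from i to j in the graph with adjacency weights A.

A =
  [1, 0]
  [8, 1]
A^⊗2 =
  [2, 1]
  [9, 2]

Each entry (A^⊗2)_ij equals the minimum over all length-2 walks i = v_0 → v_1 → … → v_2 = j of Σ_t A[v_t][v_{t+1}]. For example, for (i, j) = (0, 1) we minimise over 2 possible intermediate vertex sequences; the minimum is 1, attained along the walk 0 → 0 → 1.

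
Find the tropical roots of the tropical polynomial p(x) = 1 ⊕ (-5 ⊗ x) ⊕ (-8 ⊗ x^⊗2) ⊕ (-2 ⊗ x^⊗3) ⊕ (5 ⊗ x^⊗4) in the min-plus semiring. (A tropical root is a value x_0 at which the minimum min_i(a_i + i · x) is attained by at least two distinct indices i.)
Roots: {-7, -6, 3, 6}

Each tropical root is a break point of the lower envelope of the lines y = a_i + i · x (there are 5 lines, with slopes 0, 1, ..., 4). Only the lines that attain the minimum somewhere contribute to roots; other lines are dominated. Here the surviving (envelope) indices are i = 4, i = 3, i = 2, i = 1, i = 0.
Intersections between consecutive envelope lines give the roots: for adjacent envelope indices i < j the intersection is x = (a_i − a_j) / (j − i). Reading off the sorted break points: {-7, -6, 3, 6}.
Verification: at each break x_0, at least two indices attain the minimum of min_i(a_i + i · x_0).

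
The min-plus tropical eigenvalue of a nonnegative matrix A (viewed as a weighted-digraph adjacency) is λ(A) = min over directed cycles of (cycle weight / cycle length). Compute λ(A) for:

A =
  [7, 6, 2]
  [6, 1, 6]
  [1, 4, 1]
λ(A) = 1

Enumerate directed cycles and compute their means (weight / length). Sample:
  cycle 0 → 0: weight = 7, length = 1, mean = 7/1 ≈ 7.000
  cycle 1 → 1: weight = 1, length = 1, mean = 1/1 ≈ 1.000
  cycle 2 → 2: weight = 1, length = 1, mean = 1/1 ≈ 1.000
  cycle 0 → 1 → 0: weight = 12, length = 2, mean = 12/2 ≈ 6.000
  cycle 0 → 2 → 0: weight = 3, length = 2, mean = 3/2 ≈ 1.500
  cycle 1 → 0 → 1: weight = 12, length = 2, mean = 12/2 ≈ 6.000
Minimum mean = 1.000, attained e.g. along the cycle 1 → 1 with weight 1 and length 1. So λ(A) = 1/1 = 1.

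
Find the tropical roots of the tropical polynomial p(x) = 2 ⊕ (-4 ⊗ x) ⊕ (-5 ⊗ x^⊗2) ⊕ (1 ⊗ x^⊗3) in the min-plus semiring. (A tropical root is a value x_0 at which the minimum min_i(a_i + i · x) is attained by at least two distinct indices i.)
Roots: {-6, 1, 6}

Each tropical root is a break point of the lower envelope of the lines y = a_i + i · x (there are 4 lines, with slopes 0, 1, ..., 3). Only the lines that attain the minimum somewhere contribute to roots; other lines are dominated. Here the surviving (envelope) indices are i = 3, i = 2, i = 1, i = 0.
Intersections between consecutive envelope lines give the roots: for adjacent envelope indices i < j the intersection is x = (a_i − a_j) / (j − i). Reading off the sorted break points: {-6, 1, 6}.
Verification: at each break x_0, at least two indices attain the minimum of min_i(a_i + i · x_0).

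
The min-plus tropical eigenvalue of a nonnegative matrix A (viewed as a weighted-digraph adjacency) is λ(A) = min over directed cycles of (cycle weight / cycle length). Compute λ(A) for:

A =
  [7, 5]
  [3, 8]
λ(A) = 4

Enumerate directed cycles and compute their means (weight / length). Sample:
  cycle 0 → 0: weight = 7, length = 1, mean = 7/1 ≈ 7.000
  cycle 1 → 1: weight = 8, length = 1, mean = 8/1 ≈ 8.000
  cycle 0 → 1 → 0: weight = 8, length = 2, mean = 8/2 ≈ 4.000
  cycle 1 → 0 → 1: weight = 8, length = 2, mean = 8/2 ≈ 4.000
Minimum mean = 4.000, attained e.g. along the cycle 0 → 1 → 0 with weight 8 and length 2. So λ(A) = 8/2 = 4.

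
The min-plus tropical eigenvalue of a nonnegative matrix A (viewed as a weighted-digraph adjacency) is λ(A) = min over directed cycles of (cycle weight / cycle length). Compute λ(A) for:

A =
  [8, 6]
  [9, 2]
λ(A) = 2

Enumerate directed cycles and compute their means (weight / length). Sample:
  cycle 0 → 0: weight = 8, length = 1, mean = 8/1 ≈ 8.000
  cycle 1 → 1: weight = 2, length = 1, mean = 2/1 ≈ 2.000
  cycle 0 → 1 → 0: weight = 15, length = 2, mean = 15/2 ≈ 7.500
  cycle 1 → 0 → 1: weight = 15, length = 2, mean = 15/2 ≈ 7.500
Minimum mean = 2.000, attained e.g. along the cycle 1 → 1 with weight 2 and length 1. So λ(A) = 2/1 = 2.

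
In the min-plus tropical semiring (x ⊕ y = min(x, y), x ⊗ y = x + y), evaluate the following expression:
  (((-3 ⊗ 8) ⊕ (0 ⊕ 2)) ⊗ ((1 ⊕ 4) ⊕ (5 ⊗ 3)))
(((-3 ⊗ 8) ⊕ (0 ⊕ 2)) ⊗ ((1 ⊕ 4) ⊕ (5 ⊗ 3))) = 1

Expand innermost to outermost. Recall ⊕ takes the minimum of its arguments and ⊗ takes their sum. Working out the expression (((-3 ⊗ 8) ⊕ (0 ⊕ 2)) ⊗ ((1 ⊕ 4) ⊕ (5 ⊗ 3))) gives 1.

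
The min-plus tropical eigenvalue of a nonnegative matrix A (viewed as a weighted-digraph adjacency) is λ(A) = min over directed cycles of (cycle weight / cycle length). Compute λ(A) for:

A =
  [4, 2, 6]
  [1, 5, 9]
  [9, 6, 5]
λ(A) = 3/2

Enumerate directed cycles and compute their means (weight / length). Sample:
  cycle 0 → 0: weight = 4, length = 1, mean = 4/1 ≈ 4.000
  cycle 1 → 1: weight = 5, length = 1, mean = 5/1 ≈ 5.000
  cycle 2 → 2: weight = 5, length = 1, mean = 5/1 ≈ 5.000
  cycle 0 → 1 → 0: weight = 3, length = 2, mean = 3/2 ≈ 1.500
  cycle 0 → 2 → 0: weight = 15, length = 2, mean = 15/2 ≈ 7.500
  cycle 1 → 0 → 1: weight = 3, length = 2, mean = 3/2 ≈ 1.500
Minimum mean = 1.500, attained e.g. along the cycle 0 → 1 → 0 with weight 3 and length 2. So λ(A) = 3/2 = 3/2.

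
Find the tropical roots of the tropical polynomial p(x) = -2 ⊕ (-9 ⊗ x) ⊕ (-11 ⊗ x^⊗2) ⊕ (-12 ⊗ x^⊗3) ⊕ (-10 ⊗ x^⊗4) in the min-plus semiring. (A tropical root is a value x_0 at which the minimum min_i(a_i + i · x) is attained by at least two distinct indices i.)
Roots: {-2, 1, 2, 7}

Each tropical root is a break point of the lower envelope of the lines y = a_i + i · x (there are 5 lines, with slopes 0, 1, ..., 4). Only the lines that attain the minimum somewhere contribute to roots; other lines are dominated. Here the surviving (envelope) indices are i = 4, i = 3, i = 2, i = 1, i = 0.
Intersections between consecutive envelope lines give the roots: for adjacent envelope indices i < j the intersection is x = (a_i − a_j) / (j − i). Reading off the sorted break points: {-2, 1, 2, 7}.
Verification: at each break x_0, at least two indices attain the minimum of min_i(a_i + i · x_0).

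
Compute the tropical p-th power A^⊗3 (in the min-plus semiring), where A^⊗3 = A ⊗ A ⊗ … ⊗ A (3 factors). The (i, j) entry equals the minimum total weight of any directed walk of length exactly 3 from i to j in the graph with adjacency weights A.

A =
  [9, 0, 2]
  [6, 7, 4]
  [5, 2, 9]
A^⊗3 =
  [9, 6, 8]
  [12, 9, 10]
  [11, 8, 9]

Each entry (A^⊗3)_ij equals the minimum over all length-3 walks i = v_0 → v_1 → … → v_3 = j of Σ_t A[v_t][v_{t+1}]. For example, for (i, j) = (0, 2) we minimise over 9 possible intermediate vertex sequences; the minimum is 8, attained along the walk 0 → 1 → 0 → 2.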